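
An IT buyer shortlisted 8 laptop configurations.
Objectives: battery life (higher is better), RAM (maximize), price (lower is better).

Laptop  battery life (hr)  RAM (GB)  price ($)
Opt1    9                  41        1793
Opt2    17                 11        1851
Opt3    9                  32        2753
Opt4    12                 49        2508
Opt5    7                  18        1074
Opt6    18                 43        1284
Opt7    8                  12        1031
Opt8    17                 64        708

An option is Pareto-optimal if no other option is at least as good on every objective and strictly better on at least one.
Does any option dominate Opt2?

Opt6 vs Opt2: battery life 18≥17, RAM 43≥11, price 1284≤1851 — Opt6 is at least as good on every objective and strictly better on at least one, so Opt6 dominates Opt2.

Yes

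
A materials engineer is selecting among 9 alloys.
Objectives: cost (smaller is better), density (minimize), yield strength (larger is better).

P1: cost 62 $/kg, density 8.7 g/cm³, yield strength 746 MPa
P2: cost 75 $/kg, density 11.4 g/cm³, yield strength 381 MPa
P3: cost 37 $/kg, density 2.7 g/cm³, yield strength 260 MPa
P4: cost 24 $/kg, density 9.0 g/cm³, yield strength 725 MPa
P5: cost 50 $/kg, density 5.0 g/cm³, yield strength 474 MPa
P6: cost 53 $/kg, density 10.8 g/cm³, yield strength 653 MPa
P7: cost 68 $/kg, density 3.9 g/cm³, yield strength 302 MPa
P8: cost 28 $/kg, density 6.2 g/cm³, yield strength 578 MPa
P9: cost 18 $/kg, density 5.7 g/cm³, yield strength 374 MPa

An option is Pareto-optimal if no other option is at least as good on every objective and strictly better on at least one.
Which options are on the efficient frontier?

P1: not dominated (best yield strength).
P2: dominated by P1 (cost 62≤75, density 8.7≤11.4, yield strength 746≥381).
P3: not dominated (best density).
P4: not dominated.
P5: not dominated.
P6: dominated by P4 (cost 24≤53, density 9.0≤10.8, yield strength 725≥653).
P7: not dominated.
P8: not dominated.
P9: not dominated (best cost).

P1, P3, P4, P5, P7, P8, P9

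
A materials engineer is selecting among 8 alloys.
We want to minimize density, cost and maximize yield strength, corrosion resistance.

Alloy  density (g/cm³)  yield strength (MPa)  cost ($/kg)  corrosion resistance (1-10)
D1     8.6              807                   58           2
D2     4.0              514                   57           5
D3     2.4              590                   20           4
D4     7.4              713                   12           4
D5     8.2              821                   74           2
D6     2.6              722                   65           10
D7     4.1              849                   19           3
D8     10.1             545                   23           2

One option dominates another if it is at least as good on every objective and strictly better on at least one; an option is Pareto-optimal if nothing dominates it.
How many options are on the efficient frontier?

D1: dominated by D7 (density 4.1≤8.6, yield strength 849≥807, cost 19≤58, corrosion resistance 3≥2).
D2: not dominated.
D3: not dominated (best density).
D4: not dominated (best cost).
D5: dominated by D7 (density 4.1≤8.2, yield strength 849≥821, cost 19≤74, corrosion resistance 3≥2).
D6: not dominated (best corrosion resistance).
D7: not dominated (best yield strength).
D8: dominated by D3 (density 2.4≤10.1, yield strength 590≥545, cost 20≤23, corrosion resistance 4≥2).
Pareto-optimal: D2, D3, D4, D6, D7 → 5.

5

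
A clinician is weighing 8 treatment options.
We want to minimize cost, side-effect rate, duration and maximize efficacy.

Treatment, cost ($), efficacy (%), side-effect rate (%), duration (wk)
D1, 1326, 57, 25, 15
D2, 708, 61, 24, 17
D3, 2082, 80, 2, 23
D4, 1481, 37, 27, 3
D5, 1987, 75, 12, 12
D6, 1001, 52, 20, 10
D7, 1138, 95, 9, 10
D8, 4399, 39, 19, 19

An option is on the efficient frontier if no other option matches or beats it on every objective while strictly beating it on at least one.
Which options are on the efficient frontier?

D1: dominated by D7 (cost 1138≤1326, efficacy 95≥57, side-effect rate 9≤25, duration 10≤15).
D2: not dominated (best cost).
D3: not dominated (best side-effect rate).
D4: not dominated (best duration).
D5: dominated by D7 (cost 1138≤1987, efficacy 95≥75, side-effect rate 9≤12, duration 10≤12).
D6: not dominated.
D7: not dominated (best efficacy).
D8: dominated by D5 (cost 1987≤4399, efficacy 75≥39, side-effect rate 12≤19, duration 12≤19).

D2, D3, D4, D6, D7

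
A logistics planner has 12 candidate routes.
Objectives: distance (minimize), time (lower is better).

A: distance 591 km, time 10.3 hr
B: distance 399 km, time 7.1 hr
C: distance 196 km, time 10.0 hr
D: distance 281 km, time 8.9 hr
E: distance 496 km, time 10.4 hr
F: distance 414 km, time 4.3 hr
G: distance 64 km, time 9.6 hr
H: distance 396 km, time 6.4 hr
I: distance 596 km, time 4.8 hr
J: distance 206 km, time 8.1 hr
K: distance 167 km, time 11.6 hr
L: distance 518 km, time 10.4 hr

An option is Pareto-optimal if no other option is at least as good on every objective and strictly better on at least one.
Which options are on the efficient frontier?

F, G, H, J

A: dominated by B (distance 399≤591, time 7.1≤10.3).
B: dominated by H (distance 396≤399, time 6.4≤7.1).
C: dominated by G (distance 64≤196, time 9.6≤10.0).
D: dominated by J (distance 206≤281, time 8.1≤8.9).
E: dominated by B (distance 399≤496, time 7.1≤10.4).
F: not dominated (best time).
G: not dominated (best distance).
H: not dominated.
I: dominated by F (distance 414≤596, time 4.3≤4.8).
J: not dominated.
K: dominated by G (distance 64≤167, time 9.6≤11.6).
L: dominated by B (distance 399≤518, time 7.1≤10.4).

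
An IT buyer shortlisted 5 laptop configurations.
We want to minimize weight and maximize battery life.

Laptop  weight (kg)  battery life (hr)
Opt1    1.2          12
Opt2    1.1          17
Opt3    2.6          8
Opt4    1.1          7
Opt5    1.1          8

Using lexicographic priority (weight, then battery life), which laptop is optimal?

First minimize weight: best is 1.1, kept {Opt2, Opt4, Opt5}.
Then maximize battery life: best is 17, kept {Opt2}.

Opt2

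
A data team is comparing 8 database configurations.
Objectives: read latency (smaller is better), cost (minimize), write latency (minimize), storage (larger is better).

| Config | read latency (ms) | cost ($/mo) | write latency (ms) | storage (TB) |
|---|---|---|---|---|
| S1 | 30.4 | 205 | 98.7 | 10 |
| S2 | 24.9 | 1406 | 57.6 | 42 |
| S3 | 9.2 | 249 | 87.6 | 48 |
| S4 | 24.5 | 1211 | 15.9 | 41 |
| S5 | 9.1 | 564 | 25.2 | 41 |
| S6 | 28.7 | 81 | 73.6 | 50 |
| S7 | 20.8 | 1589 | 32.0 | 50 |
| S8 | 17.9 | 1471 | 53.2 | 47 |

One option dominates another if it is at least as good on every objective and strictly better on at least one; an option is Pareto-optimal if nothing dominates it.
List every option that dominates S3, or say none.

none

S1: worse on read latency (30.4 vs 9.2).
S2: worse on read latency (24.9 vs 9.2).
S4: worse on read latency (24.5 vs 9.2).
S5: worse on cost (564 vs 249).
S6: worse on read latency (28.7 vs 9.2).
S7: worse on read latency (20.8 vs 9.2).
S8: worse on read latency (17.9 vs 9.2).
No option dominates S3.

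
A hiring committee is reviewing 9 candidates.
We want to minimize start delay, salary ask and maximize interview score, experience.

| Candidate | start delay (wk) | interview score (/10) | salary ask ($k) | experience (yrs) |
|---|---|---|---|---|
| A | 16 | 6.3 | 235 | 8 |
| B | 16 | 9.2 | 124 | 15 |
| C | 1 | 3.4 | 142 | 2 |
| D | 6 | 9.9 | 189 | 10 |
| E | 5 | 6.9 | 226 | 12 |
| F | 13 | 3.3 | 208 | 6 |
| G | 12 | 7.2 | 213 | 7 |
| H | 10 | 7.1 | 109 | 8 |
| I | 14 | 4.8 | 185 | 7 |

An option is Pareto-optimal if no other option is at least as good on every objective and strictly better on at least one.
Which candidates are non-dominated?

B, C, D, E, H

A: dominated by B (start delay 16≤16, interview score 9.2≥6.3, salary ask 124≤235, experience 15≥8).
B: not dominated (best experience).
C: not dominated (best start delay).
D: not dominated (best interview score).
E: not dominated.
F: dominated by D (start delay 6≤13, interview score 9.9≥3.3, salary ask 189≤208, experience 10≥6).
G: dominated by D (start delay 6≤12, interview score 9.9≥7.2, salary ask 189≤213, experience 10≥7).
H: not dominated (best salary ask).
I: dominated by H (start delay 10≤14, interview score 7.1≥4.8, salary ask 109≤185, experience 8≥7).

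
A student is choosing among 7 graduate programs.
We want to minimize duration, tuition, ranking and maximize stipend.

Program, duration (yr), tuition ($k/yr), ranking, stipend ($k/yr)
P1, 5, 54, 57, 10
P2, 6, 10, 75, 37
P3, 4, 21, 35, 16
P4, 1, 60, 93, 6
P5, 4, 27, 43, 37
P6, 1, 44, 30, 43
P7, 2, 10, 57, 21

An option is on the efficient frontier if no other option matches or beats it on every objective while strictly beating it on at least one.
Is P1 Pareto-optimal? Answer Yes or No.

No

P3 vs P1: duration 4≤5, tuition 21≤54, ranking 35≤57, stipend 16≥10 — P3 is at least as good on every objective and strictly better on at least one, so P3 dominates P1.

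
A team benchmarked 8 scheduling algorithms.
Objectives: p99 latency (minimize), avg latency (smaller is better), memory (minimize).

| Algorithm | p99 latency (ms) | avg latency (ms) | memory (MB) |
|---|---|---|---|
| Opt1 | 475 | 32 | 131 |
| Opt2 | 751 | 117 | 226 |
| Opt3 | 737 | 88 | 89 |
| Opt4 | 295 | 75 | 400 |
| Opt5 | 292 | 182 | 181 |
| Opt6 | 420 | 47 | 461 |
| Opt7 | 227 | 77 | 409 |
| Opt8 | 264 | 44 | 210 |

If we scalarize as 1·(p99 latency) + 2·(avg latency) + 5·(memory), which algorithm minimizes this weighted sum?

Opt1: 1·475 + 2·32 + 5·131 = 1194
Opt2: 1·751 + 2·117 + 5·226 = 2115
Opt3: 1·737 + 2·88 + 5·89 = 1358
Opt4: 1·295 + 2·75 + 5·400 = 2445
Opt5: 1·292 + 2·182 + 5·181 = 1561
Opt6: 1·420 + 2·47 + 5·461 = 2819
Opt7: 1·227 + 2·77 + 5·409 = 2426
Opt8: 1·264 + 2·44 + 5·210 = 1402
Lowest: Opt1 at 1194.

Opt1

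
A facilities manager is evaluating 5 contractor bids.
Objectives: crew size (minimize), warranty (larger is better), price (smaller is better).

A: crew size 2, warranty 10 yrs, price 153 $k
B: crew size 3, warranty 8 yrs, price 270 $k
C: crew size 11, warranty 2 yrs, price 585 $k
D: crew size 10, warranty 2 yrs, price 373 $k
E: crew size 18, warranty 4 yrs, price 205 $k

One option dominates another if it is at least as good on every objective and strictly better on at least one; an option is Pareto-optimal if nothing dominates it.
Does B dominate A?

B vs A: B is worse on crew size (3 vs 2), so it does not dominate A.

No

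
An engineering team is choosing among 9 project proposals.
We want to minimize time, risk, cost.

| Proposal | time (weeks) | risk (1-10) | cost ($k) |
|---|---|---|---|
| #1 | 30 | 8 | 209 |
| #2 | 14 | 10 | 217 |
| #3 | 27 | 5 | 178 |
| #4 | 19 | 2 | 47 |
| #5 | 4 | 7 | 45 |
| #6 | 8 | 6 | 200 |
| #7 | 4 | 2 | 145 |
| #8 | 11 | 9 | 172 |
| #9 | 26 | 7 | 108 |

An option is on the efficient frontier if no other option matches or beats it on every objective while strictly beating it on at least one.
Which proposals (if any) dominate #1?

#3, #4, #5, #6, #7, #9

#3: time 27≤30, risk 5≤8, cost 178≤209 — dominates #1.
#4: time 19≤30, risk 2≤8, cost 47≤209 — dominates #1.
#5: time 4≤30, risk 7≤8, cost 45≤209 — dominates #1.
#6: time 8≤30, risk 6≤8, cost 200≤209 — dominates #1.
#7: time 4≤30, risk 2≤8, cost 145≤209 — dominates #1.
#9: time 26≤30, risk 7≤8, cost 108≤209 — dominates #1.
Others (#2, #8) are each worse than #1 on at least one objective.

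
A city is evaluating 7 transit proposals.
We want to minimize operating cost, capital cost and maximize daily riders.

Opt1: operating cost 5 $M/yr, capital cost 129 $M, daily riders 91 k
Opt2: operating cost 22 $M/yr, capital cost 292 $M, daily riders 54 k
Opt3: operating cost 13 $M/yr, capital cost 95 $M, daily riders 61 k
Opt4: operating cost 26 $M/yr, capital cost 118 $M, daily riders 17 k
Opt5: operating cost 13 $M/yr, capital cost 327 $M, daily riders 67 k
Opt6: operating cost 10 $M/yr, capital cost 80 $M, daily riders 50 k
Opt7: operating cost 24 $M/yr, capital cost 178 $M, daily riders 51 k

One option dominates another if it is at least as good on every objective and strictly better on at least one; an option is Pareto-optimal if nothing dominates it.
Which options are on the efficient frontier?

Opt1, Opt3, Opt6

Opt1: not dominated (best operating cost).
Opt2: dominated by Opt1 (operating cost 5≤22, capital cost 129≤292, daily riders 91≥54).
Opt3: not dominated.
Opt4: dominated by Opt3 (operating cost 13≤26, capital cost 95≤118, daily riders 61≥17).
Opt5: dominated by Opt1 (operating cost 5≤13, capital cost 129≤327, daily riders 91≥67).
Opt6: not dominated (best capital cost).
Opt7: dominated by Opt1 (operating cost 5≤24, capital cost 129≤178, daily riders 91≥51).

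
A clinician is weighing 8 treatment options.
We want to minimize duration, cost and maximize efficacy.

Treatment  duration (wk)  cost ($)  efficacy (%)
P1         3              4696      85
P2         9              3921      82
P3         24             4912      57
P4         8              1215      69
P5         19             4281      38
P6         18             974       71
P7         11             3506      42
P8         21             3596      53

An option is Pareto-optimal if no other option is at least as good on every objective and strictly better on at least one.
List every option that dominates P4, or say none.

P1: worse on cost (4696 vs 1215).
P2: worse on duration (9 vs 8).
P3: worse on duration (24 vs 8).
P5: worse on duration (19 vs 8).
P6: worse on duration (18 vs 8).
P7: worse on duration (11 vs 8).
P8: worse on duration (21 vs 8).
No option dominates P4.

none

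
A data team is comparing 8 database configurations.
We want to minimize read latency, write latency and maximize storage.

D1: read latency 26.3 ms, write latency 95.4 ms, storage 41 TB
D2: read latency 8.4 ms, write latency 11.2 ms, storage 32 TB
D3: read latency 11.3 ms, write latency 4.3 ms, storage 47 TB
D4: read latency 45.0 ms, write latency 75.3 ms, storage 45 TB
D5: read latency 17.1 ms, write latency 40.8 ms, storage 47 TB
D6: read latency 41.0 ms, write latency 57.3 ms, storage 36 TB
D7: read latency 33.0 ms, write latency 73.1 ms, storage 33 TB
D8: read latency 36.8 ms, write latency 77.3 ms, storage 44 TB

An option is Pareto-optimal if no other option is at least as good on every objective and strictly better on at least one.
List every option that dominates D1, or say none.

D3, D5

D3: read latency 11.3≤26.3, write latency 4.3≤95.4, storage 47≥41 — dominates D1.
D5: read latency 17.1≤26.3, write latency 40.8≤95.4, storage 47≥41 — dominates D1.
Others (D2, D4, D6, D7, D8) are each worse than D1 on at least one objective.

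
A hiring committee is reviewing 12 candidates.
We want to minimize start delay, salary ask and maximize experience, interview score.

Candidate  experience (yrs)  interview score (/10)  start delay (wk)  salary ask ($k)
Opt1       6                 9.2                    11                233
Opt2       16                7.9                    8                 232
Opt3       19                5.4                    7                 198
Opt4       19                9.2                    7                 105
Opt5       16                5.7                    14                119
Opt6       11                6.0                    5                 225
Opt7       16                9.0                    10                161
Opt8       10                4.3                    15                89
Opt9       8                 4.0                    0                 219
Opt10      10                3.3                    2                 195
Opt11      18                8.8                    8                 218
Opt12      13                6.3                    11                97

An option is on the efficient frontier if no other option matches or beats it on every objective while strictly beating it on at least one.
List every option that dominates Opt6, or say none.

none

Opt1: worse on experience (6 vs 11).
Opt2: worse on start delay (8 vs 5).
Opt3: worse on interview score (5.4 vs 6.0).
Opt4: worse on start delay (7 vs 5).
Opt5: worse on interview score (5.7 vs 6.0).
Opt7: worse on start delay (10 vs 5).
Opt8: worse on experience (10 vs 11).
Opt9: worse on experience (8 vs 11).
Opt10: worse on experience (10 vs 11).
Opt11: worse on start delay (8 vs 5).
Opt12: worse on start delay (11 vs 5).
No option dominates Opt6.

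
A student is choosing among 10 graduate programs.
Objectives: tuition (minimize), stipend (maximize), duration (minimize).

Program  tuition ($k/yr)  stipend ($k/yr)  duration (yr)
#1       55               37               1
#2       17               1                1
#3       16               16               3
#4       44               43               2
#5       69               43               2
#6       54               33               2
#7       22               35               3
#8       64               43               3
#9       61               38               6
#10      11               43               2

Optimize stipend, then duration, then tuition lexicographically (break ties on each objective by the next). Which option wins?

#10

First maximize stipend: best is 43, kept {#4, #5, #8, #10}.
Then minimize duration: best is 2, kept {#4, #5, #10}.
Then minimize tuition: best is 11, kept {#10}.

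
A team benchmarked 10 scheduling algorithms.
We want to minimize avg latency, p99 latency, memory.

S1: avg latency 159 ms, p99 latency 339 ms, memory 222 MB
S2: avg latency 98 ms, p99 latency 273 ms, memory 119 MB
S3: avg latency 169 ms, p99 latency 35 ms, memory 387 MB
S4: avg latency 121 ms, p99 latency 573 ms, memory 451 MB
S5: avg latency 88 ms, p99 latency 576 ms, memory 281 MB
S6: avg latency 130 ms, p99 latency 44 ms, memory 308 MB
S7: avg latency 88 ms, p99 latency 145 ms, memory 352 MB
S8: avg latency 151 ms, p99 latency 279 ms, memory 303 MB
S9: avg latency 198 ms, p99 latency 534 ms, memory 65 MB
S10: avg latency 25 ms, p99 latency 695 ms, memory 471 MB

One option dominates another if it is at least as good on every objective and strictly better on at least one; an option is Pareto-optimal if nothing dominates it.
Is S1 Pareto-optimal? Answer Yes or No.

No

S2 vs S1: avg latency 98≤159, p99 latency 273≤339, memory 119≤222 — S2 is at least as good on every objective and strictly better on at least one, so S2 dominates S1.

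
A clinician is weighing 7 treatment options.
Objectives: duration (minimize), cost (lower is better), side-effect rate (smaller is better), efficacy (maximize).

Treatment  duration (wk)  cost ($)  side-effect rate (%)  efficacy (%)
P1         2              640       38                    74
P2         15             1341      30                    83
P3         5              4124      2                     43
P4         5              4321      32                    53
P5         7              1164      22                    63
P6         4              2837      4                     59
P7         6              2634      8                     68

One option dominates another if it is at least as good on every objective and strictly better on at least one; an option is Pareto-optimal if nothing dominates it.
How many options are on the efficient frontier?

P1: not dominated (best duration).
P2: not dominated (best efficacy).
P3: not dominated (best side-effect rate).
P4: dominated by P6 (duration 4≤5, cost 2837≤4321, side-effect rate 4≤32, efficacy 59≥53).
P5: not dominated.
P6: not dominated.
P7: not dominated.
Pareto-optimal: P1, P2, P3, P5, P6, P7 → 6.

6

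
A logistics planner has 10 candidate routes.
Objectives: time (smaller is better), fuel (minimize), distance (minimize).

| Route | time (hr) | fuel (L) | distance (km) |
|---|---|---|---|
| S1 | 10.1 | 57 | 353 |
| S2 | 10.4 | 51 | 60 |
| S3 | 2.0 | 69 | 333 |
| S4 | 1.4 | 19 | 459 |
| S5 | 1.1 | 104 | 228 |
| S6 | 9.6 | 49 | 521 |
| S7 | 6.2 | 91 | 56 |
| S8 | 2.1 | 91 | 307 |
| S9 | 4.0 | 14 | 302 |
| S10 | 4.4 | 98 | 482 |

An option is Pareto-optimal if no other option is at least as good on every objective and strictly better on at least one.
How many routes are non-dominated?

7

S1: dominated by S9 (time 4.0≤10.1, fuel 14≤57, distance 302≤353).
S2: not dominated.
S3: not dominated.
S4: not dominated.
S5: not dominated (best time).
S6: dominated by S4 (time 1.4≤9.6, fuel 19≤49, distance 459≤521).
S7: not dominated (best distance).
S8: not dominated.
S9: not dominated (best fuel).
S10: dominated by S3 (time 2.0≤4.4, fuel 69≤98, distance 333≤482).
Pareto-optimal: S2, S3, S4, S5, S7, S8, S9 → 7.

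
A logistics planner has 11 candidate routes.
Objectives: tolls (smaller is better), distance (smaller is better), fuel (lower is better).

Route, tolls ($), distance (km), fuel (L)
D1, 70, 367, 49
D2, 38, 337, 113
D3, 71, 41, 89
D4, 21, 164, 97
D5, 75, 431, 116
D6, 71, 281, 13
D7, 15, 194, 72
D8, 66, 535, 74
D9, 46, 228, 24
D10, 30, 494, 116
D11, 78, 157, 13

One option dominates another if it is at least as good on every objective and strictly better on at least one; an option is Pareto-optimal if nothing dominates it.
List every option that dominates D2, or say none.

D4, D7

D4: tolls 21≤38, distance 164≤337, fuel 97≤113 — dominates D2.
D7: tolls 15≤38, distance 194≤337, fuel 72≤113 — dominates D2.
Others (D1, D3, D5, D6, D8, D9, D10, D11) are each worse than D2 on at least one objective.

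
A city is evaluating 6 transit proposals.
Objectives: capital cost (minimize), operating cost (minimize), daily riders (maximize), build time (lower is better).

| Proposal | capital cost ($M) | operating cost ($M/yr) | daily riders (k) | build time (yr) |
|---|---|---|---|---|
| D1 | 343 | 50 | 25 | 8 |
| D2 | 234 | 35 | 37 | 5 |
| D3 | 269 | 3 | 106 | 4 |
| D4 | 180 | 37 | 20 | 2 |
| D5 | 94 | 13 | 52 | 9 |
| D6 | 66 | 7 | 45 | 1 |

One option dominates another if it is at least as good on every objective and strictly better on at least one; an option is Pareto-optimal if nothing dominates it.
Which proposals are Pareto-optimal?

D1: dominated by D2 (capital cost 234≤343, operating cost 35≤50, daily riders 37≥25, build time 5≤8).
D2: dominated by D6 (capital cost 66≤234, operating cost 7≤35, daily riders 45≥37, build time 1≤5).
D3: not dominated (best operating cost).
D4: dominated by D6 (capital cost 66≤180, operating cost 7≤37, daily riders 45≥20, build time 1≤2).
D5: not dominated.
D6: not dominated (best capital cost).

D3, D5, D6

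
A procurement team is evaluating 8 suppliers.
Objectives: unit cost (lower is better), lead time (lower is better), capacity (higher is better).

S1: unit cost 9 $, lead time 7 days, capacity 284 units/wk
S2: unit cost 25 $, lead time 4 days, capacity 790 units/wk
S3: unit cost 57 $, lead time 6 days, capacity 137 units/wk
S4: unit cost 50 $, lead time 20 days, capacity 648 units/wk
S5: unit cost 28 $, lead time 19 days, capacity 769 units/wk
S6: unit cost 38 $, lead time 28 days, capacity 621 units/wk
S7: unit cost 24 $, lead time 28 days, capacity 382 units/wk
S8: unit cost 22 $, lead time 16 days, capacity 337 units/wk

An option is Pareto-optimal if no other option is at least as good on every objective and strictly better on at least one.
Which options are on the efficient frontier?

S1, S2, S7, S8

S1: not dominated (best unit cost).
S2: not dominated (best lead time).
S3: dominated by S2 (unit cost 25≤57, lead time 4≤6, capacity 790≥137).
S4: dominated by S2 (unit cost 25≤50, lead time 4≤20, capacity 790≥648).
S5: dominated by S2 (unit cost 25≤28, lead time 4≤19, capacity 790≥769).
S6: dominated by S2 (unit cost 25≤38, lead time 4≤28, capacity 790≥621).
S7: not dominated.
S8: not dominated.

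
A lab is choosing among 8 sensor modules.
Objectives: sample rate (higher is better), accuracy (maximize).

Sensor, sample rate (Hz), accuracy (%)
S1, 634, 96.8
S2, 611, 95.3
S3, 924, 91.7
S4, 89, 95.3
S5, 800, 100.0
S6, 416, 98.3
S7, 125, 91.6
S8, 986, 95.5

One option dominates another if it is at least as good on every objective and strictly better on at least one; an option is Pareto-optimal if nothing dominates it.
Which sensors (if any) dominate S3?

S8: sample rate 986≥924, accuracy 95.5≥91.7 — dominates S3.
Others (S1, S2, S4, S5, S6, S7) are each worse than S3 on at least one objective.

S8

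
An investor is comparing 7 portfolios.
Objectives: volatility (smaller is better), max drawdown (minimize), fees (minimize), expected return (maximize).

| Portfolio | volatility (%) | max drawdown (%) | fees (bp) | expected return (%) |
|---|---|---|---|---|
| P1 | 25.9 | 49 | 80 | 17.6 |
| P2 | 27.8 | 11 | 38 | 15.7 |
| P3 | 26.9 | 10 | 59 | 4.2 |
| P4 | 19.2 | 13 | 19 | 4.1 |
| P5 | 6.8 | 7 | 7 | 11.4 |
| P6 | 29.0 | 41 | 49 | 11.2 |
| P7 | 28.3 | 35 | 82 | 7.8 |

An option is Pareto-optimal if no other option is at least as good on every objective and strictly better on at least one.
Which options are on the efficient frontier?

P1: not dominated (best expected return).
P2: not dominated.
P3: dominated by P5 (volatility 6.8≤26.9, max drawdown 7≤10, fees 7≤59, expected return 11.4≥4.2).
P4: dominated by P5 (volatility 6.8≤19.2, max drawdown 7≤13, fees 7≤19, expected return 11.4≥4.1).
P5: not dominated (best volatility).
P6: dominated by P2 (volatility 27.8≤29.0, max drawdown 11≤41, fees 38≤49, expected return 15.7≥11.2).
P7: dominated by P2 (volatility 27.8≤28.3, max drawdown 11≤35, fees 38≤82, expected return 15.7≥7.8).

P1, P2, P5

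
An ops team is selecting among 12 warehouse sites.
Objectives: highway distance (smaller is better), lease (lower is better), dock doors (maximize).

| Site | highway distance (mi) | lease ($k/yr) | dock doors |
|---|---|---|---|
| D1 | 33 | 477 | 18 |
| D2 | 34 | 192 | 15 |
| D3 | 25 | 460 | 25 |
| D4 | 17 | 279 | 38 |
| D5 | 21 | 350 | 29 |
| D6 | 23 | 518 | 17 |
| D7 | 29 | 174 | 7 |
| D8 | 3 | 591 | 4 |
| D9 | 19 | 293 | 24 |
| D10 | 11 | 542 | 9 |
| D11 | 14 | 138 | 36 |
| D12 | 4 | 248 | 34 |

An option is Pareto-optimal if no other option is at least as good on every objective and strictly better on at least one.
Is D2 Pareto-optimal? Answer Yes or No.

No

D11 vs D2: highway distance 14≤34, lease 138≤192, dock doors 36≥15 — D11 is at least as good on every objective and strictly better on at least one, so D11 dominates D2.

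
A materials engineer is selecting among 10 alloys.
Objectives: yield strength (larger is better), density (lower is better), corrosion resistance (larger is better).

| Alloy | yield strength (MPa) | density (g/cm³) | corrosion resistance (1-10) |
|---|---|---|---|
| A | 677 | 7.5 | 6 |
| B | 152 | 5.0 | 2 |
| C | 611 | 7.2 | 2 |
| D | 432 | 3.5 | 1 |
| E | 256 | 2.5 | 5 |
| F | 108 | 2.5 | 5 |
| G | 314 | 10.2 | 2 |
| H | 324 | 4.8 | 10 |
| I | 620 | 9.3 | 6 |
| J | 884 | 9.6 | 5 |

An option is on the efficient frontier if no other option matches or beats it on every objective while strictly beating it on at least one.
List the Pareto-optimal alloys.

A, C, D, E, H, J

A: not dominated.
B: dominated by E (yield strength 256≥152, density 2.5≤5.0, corrosion resistance 5≥2).
C: not dominated.
D: not dominated.
E: not dominated.
F: dominated by E (yield strength 256≥108, density 2.5≤2.5, corrosion resistance 5≥5).
G: dominated by A (yield strength 677≥314, density 7.5≤10.2, corrosion resistance 6≥2).
H: not dominated (best corrosion resistance).
I: dominated by A (yield strength 677≥620, density 7.5≤9.3, corrosion resistance 6≥6).
J: not dominated (best yield strength).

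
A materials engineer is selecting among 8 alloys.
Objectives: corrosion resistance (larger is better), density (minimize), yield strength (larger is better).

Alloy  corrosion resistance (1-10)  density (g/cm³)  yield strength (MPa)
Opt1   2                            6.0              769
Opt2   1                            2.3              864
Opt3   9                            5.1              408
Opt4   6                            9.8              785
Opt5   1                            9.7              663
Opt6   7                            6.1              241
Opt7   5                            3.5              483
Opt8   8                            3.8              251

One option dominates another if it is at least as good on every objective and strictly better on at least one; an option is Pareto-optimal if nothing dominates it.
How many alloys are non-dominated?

6

Opt1: not dominated.
Opt2: not dominated (best density).
Opt3: not dominated (best corrosion resistance).
Opt4: not dominated.
Opt5: dominated by Opt1 (corrosion resistance 2≥1, density 6.0≤9.7, yield strength 769≥663).
Opt6: dominated by Opt3 (corrosion resistance 9≥7, density 5.1≤6.1, yield strength 408≥241).
Opt7: not dominated.
Opt8: not dominated.
Pareto-optimal: Opt1, Opt2, Opt3, Opt4, Opt7, Opt8 → 6.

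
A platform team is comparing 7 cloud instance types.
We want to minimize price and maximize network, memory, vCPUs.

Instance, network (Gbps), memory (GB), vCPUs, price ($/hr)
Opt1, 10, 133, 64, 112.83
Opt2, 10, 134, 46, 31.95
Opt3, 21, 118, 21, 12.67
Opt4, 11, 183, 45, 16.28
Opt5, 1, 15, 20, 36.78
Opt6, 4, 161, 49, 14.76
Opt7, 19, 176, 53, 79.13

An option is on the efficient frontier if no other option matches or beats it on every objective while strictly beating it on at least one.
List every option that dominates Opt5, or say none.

Opt2: network 10≥1, memory 134≥15, vCPUs 46≥20, price 31.95≤36.78 — dominates Opt5.
Opt3: network 21≥1, memory 118≥15, vCPUs 21≥20, price 12.67≤36.78 — dominates Opt5.
Opt4: network 11≥1, memory 183≥15, vCPUs 45≥20, price 16.28≤36.78 — dominates Opt5.
Opt6: network 4≥1, memory 161≥15, vCPUs 49≥20, price 14.76≤36.78 — dominates Opt5.
Others (Opt1, Opt7) are each worse than Opt5 on at least one objective.

Opt2, Opt3, Opt4, Opt6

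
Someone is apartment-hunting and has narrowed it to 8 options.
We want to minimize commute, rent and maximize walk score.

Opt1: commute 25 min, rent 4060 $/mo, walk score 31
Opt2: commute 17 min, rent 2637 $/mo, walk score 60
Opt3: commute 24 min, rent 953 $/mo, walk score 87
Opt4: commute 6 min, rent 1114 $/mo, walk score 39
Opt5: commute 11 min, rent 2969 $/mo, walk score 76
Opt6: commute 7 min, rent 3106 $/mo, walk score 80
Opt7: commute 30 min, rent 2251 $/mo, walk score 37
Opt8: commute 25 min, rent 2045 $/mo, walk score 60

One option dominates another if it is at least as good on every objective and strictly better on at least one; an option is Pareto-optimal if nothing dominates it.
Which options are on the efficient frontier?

Opt1: dominated by Opt2 (commute 17≤25, rent 2637≤4060, walk score 60≥31).
Opt2: not dominated.
Opt3: not dominated (best rent).
Opt4: not dominated (best commute).
Opt5: not dominated.
Opt6: not dominated.
Opt7: dominated by Opt3 (commute 24≤30, rent 953≤2251, walk score 87≥37).
Opt8: dominated by Opt3 (commute 24≤25, rent 953≤2045, walk score 87≥60).

Opt2, Opt3, Opt4, Opt5, Opt6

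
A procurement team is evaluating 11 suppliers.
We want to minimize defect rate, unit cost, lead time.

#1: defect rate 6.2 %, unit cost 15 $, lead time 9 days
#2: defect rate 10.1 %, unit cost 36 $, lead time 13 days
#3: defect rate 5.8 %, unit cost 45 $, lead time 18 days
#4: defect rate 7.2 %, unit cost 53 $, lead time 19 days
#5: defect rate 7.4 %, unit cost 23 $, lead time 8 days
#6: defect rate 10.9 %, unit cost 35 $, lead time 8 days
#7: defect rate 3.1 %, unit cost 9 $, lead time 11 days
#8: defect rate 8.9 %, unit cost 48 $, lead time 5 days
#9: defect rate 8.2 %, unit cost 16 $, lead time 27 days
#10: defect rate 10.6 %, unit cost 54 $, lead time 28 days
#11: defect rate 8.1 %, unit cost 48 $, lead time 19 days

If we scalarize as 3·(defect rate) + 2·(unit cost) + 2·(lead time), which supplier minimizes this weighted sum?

#7

#1: 3·6.2 + 2·15 + 2·9 = 66.6
#2: 3·10.1 + 2·36 + 2·13 = 128.3
#3: 3·5.8 + 2·45 + 2·18 = 143.4
#4: 3·7.2 + 2·53 + 2·19 = 165.6
#5: 3·7.4 + 2·23 + 2·8 = 84.2
#6: 3·10.9 + 2·35 + 2·8 = 118.7
#7: 3·3.1 + 2·9 + 2·11 = 49.3
#8: 3·8.9 + 2·48 + 2·5 = 132.7
#9: 3·8.2 + 2·16 + 2·27 = 110.6
#10: 3·10.6 + 2·54 + 2·28 = 195.8
#11: 3·8.1 + 2·48 + 2·19 = 158.3
Lowest: #7 at 49.3.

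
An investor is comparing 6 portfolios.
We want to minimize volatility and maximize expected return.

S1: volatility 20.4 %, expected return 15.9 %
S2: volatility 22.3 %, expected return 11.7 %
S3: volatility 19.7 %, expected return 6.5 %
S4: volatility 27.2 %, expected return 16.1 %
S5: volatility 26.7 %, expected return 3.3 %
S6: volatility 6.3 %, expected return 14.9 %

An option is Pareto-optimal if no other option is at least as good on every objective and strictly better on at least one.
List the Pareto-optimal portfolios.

S1: not dominated.
S2: dominated by S1 (volatility 20.4≤22.3, expected return 15.9≥11.7).
S3: dominated by S6 (volatility 6.3≤19.7, expected return 14.9≥6.5).
S4: not dominated (best expected return).
S5: dominated by S1 (volatility 20.4≤26.7, expected return 15.9≥3.3).
S6: not dominated (best volatility).

S1, S4, S6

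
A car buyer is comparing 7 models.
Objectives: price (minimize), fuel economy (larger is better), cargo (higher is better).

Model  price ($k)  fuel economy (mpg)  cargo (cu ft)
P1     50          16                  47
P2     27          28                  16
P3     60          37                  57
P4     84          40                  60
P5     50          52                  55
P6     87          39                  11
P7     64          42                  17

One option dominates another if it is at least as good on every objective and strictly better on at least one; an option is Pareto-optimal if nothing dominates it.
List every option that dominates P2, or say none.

none

P1: worse on price (50 vs 27).
P3: worse on price (60 vs 27).
P4: worse on price (84 vs 27).
P5: worse on price (50 vs 27).
P6: worse on price (87 vs 27).
P7: worse on price (64 vs 27).
No option dominates P2.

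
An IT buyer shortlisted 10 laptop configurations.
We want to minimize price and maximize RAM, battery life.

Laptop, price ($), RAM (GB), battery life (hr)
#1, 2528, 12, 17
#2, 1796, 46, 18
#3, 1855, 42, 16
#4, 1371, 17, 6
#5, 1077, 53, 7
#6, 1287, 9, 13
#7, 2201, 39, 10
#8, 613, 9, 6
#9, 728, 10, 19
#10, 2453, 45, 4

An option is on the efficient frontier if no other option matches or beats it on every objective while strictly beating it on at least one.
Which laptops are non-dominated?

#1: dominated by #2 (price 1796≤2528, RAM 46≥12, battery life 18≥17).
#2: not dominated.
#3: dominated by #2 (price 1796≤1855, RAM 46≥42, battery life 18≥16).
#4: dominated by #5 (price 1077≤1371, RAM 53≥17, battery life 7≥6).
#5: not dominated (best RAM).
#6: dominated by #9 (price 728≤1287, RAM 10≥9, battery life 19≥13).
#7: dominated by #2 (price 1796≤2201, RAM 46≥39, battery life 18≥10).
#8: not dominated (best price).
#9: not dominated (best battery life).
#10: dominated by #2 (price 1796≤2453, RAM 46≥45, battery life 18≥4).

#2, #5, #8, #9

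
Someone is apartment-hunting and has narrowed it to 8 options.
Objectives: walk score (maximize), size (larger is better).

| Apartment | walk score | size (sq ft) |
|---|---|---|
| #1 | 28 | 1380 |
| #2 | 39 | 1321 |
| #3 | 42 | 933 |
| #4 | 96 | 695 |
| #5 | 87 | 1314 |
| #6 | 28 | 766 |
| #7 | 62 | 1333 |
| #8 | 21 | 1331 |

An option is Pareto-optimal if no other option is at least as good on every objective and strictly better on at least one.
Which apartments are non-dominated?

#1: not dominated (best size).
#2: dominated by #7 (walk score 62≥39, size 1333≥1321).
#3: dominated by #5 (walk score 87≥42, size 1314≥933).
#4: not dominated (best walk score).
#5: not dominated.
#6: dominated by #1 (walk score 28≥28, size 1380≥766).
#7: not dominated.
#8: dominated by #1 (walk score 28≥21, size 1380≥1331).

#1, #4, #5, #7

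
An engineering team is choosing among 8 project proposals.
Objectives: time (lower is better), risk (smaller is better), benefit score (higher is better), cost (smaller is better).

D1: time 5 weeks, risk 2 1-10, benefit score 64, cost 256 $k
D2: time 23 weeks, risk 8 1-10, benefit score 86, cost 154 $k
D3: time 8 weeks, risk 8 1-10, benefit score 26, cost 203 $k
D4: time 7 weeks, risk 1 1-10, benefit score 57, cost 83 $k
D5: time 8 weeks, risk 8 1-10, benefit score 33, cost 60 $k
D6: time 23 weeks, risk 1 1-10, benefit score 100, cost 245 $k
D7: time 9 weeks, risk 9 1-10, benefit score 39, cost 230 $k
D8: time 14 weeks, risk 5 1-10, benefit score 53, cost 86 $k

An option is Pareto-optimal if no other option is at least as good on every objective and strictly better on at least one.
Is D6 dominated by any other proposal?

No

D1: worse on risk (2 vs 1).
D2: worse on risk (8 vs 1).
D3: worse on risk (8 vs 1).
D4: worse on benefit score (57 vs 100).
D5: worse on risk (8 vs 1).
D7: worse on risk (9 vs 1).
D8: worse on risk (5 vs 1).
No option is at least as good as D6 on every objective and strictly better on one.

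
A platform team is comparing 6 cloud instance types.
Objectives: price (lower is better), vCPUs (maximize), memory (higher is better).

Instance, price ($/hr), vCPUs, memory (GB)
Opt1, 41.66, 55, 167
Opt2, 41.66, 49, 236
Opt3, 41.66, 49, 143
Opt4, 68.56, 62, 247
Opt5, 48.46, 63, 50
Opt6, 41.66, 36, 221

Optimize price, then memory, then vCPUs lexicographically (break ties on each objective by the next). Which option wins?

First minimize price: best is 41.66, kept {Opt1, Opt2, Opt3, Opt6}.
Then maximize memory: best is 236, kept {Opt2}.

Opt2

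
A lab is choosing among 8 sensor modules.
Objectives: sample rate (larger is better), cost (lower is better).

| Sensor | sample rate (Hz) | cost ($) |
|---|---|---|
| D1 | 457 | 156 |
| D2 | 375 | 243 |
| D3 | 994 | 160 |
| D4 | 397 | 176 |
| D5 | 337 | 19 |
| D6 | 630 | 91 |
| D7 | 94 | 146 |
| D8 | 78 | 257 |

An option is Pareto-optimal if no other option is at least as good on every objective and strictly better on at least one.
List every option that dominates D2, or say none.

D1: sample rate 457≥375, cost 156≤243 — dominates D2.
D3: sample rate 994≥375, cost 160≤243 — dominates D2.
D4: sample rate 397≥375, cost 176≤243 — dominates D2.
D6: sample rate 630≥375, cost 91≤243 — dominates D2.
Others (D5, D7, D8) are each worse than D2 on at least one objective.

D1, D3, D4, D6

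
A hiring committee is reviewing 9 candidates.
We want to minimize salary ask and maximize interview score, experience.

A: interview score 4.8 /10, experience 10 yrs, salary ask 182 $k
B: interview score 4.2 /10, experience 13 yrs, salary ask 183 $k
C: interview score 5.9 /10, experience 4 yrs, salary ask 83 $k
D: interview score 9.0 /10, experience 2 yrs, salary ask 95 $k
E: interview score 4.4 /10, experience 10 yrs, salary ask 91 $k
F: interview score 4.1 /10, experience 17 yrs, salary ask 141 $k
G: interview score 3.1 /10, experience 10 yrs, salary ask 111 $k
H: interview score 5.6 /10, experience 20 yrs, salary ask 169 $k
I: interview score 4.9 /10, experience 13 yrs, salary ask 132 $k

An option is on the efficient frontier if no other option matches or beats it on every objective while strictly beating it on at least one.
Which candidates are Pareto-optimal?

C, D, E, F, H, I

A: dominated by H (interview score 5.6≥4.8, experience 20≥10, salary ask 169≤182).
B: dominated by H (interview score 5.6≥4.2, experience 20≥13, salary ask 169≤183).
C: not dominated (best salary ask).
D: not dominated (best interview score).
E: not dominated.
F: not dominated.
G: dominated by E (interview score 4.4≥3.1, experience 10≥10, salary ask 91≤111).
H: not dominated (best experience).
I: not dominated.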